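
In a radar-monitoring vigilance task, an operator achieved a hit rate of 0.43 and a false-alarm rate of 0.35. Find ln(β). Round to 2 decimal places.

ln β = 0.06

z(H) = -0.176
z(FA) = -0.385
ln β = −½·[z(H)² − z(FA)²] = −0.5 × (0.031 − 0.148) = 0.0585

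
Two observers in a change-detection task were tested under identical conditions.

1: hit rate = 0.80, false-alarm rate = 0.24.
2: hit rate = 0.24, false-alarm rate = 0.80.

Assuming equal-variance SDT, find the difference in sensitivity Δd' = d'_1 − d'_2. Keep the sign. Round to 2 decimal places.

Δd' = 3.10

1: z(0.80) = 0.842, z(0.24) = -0.706, d' = 1.548
2: z(0.24) = -0.706, z(0.80) = 0.842, d' = -1.548
Δd' = d'_1 − d'_2 = 1.548 − (-1.548) = 3.096
1 has the higher sensitivity.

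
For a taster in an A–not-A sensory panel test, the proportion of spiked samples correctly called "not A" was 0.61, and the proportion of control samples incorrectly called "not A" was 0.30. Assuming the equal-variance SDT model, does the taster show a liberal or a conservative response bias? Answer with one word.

conservative

z(H) = 0.279, z(FA) = -0.524
c = −½·(z(H) + z(FA)) = 0.1225
c > 0 → conservative criterion (biased toward responding “no”).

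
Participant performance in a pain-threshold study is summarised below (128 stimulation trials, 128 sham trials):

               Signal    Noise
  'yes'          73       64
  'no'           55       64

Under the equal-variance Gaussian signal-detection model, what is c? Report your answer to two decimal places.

H = 73/128 = 0.5703
FA = 64/128 = 0.5000
z(H) = z(0.5703) = 0.1771
z(FA) = z(0.5000) = 0.0000
c = −½·[z(H) + z(FA)] = −0.5 × (0.1771 + 0.0000) = -0.08855
c < 0: the participant has a liberal response bias.

c = -0.09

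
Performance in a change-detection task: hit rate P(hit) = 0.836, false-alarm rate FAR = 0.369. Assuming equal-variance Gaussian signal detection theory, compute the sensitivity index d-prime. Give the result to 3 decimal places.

d-prime = 1.313

z(H) = z(0.836) = 0.9782
z(FA) = z(0.369) = -0.3345
d' = z(H) − z(FA) = 0.9782 − (-0.3345) = 1.3127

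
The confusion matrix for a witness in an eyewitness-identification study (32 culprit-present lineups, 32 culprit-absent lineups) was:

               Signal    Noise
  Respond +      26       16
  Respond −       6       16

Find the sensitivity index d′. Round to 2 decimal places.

d′ = 0.89

H = 26/32 = 0.8125
FA = 16/32 = 0.5000
z(H) = 0.887
z(FA) = 0.000
d' = z(H) − z(FA) = 0.887 − 0.000 = 0.887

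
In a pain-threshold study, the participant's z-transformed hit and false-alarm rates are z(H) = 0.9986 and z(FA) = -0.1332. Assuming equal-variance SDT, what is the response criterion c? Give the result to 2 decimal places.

c = -0.43

c = −½·[z(H) + z(FA)] = −½·(0.9986 + (-0.1332)) = -0.4327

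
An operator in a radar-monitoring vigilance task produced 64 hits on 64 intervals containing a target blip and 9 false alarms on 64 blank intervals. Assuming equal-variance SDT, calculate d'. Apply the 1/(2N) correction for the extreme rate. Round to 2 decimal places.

d' = 3.50

The hit rate is 64/64 = 1, so apply the 1/(2N) correction: H → 1 − 1/(2·64) = 0.99219.
z(H) = z(0.99219) = 2.418
z(FA) = z(0.14062) = -1.078
d' = 2.418 − (-1.078) = 3.496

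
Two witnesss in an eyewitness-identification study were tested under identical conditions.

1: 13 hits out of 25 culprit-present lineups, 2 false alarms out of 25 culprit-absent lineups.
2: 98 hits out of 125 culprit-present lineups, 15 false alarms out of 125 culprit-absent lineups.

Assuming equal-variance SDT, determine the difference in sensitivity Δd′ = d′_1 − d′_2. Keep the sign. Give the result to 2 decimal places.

Δd′ = -0.51

1: z(0.5200) = 0.050, z(0.0800) = -1.405, d' = 1.455
2: z(0.7840) = 0.786, z(0.1200) = -1.175, d' = 1.961
Δd' = d'_1 − d'_2 = 1.455 − 1.961 = -0.506
2 has the higher sensitivity.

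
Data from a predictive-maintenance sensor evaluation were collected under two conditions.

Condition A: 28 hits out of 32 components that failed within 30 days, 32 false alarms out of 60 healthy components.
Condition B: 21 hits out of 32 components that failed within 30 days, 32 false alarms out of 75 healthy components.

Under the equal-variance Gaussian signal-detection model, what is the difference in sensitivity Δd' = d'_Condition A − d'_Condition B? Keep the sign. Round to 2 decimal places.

Condition A: z(0.8750) = 1.150, z(0.5333) = 0.084, d' = 1.066
Condition B: z(0.6562) = 0.402, z(0.4267) = -0.185, d' = 0.587
Δd' = d'_Condition A − d'_Condition B = 1.066 − 0.587 = 0.479
Condition A has the higher sensitivity.

Δd' = 0.48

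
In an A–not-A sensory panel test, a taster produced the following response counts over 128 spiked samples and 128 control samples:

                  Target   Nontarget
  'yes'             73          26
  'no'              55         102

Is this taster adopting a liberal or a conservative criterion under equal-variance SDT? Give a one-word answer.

z(H) = 0.177, z(FA) = -0.831
c = −½·(z(H) + z(FA)) = 0.327
c > 0 → conservative criterion (biased toward responding “no”).

conservative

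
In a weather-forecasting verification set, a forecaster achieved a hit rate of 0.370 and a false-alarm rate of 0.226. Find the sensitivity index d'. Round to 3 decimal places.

d' = 0.420

Φ⁻¹(H) = -0.3319
Φ⁻¹(FA) = -0.7521
d' = z(H) − z(FA) = -0.3319 − (-0.7521) = 0.4202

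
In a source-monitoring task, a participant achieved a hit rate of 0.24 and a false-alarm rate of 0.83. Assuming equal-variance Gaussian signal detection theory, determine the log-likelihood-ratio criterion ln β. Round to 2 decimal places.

Φ⁻¹(H) = -0.706
Φ⁻¹(FA) = 0.954
ln β = −½·[z(H)² − z(FA)²] = −0.5 × (0.498 − 0.910) = 0.206

ln β = 0.21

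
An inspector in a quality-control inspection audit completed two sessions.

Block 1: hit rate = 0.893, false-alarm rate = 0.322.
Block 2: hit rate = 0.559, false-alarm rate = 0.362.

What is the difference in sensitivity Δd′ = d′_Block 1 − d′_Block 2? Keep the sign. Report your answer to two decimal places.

Block 1: z(0.893) = 1.243, z(0.322) = -0.462, d' = 1.705
Block 2: z(0.559) = 0.148, z(0.362) = -0.353, d' = 0.501
Δd' = d'_Block 1 − d'_Block 2 = 1.705 − 0.501 = 1.204
Block 1 has the higher sensitivity.

Δd′ = 1.20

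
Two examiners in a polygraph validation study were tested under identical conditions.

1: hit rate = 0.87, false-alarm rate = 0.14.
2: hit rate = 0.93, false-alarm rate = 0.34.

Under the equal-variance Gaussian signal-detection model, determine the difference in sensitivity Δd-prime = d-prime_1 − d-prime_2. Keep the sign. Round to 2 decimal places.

1: z(0.87) = 1.126, z(0.14) = -1.080, d' = 2.206
2: z(0.93) = 1.476, z(0.34) = -0.412, d' = 1.888
Δd' = d'_1 − d'_2 = 2.206 − 1.888 = 0.318
1 has the higher sensitivity.

Δd-prime = 0.32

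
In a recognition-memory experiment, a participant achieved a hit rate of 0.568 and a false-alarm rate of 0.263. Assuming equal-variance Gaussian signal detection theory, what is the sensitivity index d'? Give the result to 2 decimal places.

z(H) = 0.1713
z(FA) = -0.6341
d' = z(H) − z(FA) = 0.1713 − (-0.6341) = 0.8054

d' = 0.81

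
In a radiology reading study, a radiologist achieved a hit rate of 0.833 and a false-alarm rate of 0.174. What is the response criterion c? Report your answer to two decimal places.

c = -0.01

z(H) = z(0.833) = 0.9661
z(FA) = z(0.174) = -0.9385
c = −½·[z(H) + z(FA)] = −0.5 × (0.9661 + (-0.9385)) = -0.0138
c < 0: the radiologist has a liberal response bias.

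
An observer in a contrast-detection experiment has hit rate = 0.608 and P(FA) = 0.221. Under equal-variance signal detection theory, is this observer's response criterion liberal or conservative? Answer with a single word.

conservative

z(H) = 0.274, z(FA) = -0.769
c = −½·(z(H) + z(FA)) = 0.2475
c > 0 → conservative criterion (biased toward responding “no”).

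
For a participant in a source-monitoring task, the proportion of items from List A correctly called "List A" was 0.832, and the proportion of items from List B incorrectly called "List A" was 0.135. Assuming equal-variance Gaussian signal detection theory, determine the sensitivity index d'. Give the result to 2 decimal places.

z(H) = z(0.832) = 0.962
z(FA) = z(0.135) = -1.103
d' = z(H) − z(FA) = 0.962 − (-1.103) = 2.065

d' = 2.07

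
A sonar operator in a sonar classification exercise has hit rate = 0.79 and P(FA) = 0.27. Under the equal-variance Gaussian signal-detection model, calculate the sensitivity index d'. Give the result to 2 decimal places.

z(0.79) = 0.8064, z(0.27) = -0.6128
d' = z(H) − z(FA) = 0.8064 − (-0.6128) = 1.4192

d' = 1.42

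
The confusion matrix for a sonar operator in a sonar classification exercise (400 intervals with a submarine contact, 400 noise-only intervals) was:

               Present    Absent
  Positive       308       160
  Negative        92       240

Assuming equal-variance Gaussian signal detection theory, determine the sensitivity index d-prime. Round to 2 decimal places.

d-prime = 0.99

H = 308/400 = 0.7700
FA = 160/400 = 0.4000
z(0.7700) = 0.739, z(0.4000) = -0.253
d' = z(H) − z(FA) = 0.739 − (-0.253) = 0.992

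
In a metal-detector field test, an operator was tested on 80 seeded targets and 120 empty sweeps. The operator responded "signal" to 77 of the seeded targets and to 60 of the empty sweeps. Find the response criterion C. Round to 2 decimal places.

C = -0.89

H = 77/80 = 0.9625
FA = 60/120 = 0.5000
z(0.9625) = 1.7805, z(0.5000) = 0.0000
c = −½·[z(H) + z(FA)] = −0.5 × (1.7805 + 0.0000) = -0.89025
c < 0: the operator has a liberal response bias.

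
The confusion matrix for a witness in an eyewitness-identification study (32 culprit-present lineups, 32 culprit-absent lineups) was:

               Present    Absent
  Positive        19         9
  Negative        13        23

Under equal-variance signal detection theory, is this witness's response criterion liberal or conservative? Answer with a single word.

z(H) = 0.237, z(FA) = -0.579
c = −½·(z(H) + z(FA)) = 0.171
c > 0 → conservative criterion (biased toward responding “no”).

conservative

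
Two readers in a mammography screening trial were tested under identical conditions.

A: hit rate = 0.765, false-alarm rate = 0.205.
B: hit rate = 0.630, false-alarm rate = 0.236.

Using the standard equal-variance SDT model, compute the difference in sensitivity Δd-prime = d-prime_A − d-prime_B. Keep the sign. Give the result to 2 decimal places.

Δd-prime = 0.50

A: z(0.765) = 0.722, z(0.205) = -0.824, d' = 1.546
B: z(0.630) = 0.332, z(0.236) = -0.719, d' = 1.051
Δd' = d'_A − d'_B = 1.546 − 1.051 = 0.495
A has the higher sensitivity.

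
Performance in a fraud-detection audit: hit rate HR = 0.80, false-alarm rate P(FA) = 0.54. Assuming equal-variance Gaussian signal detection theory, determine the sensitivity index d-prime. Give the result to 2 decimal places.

d-prime = 0.74

z(H) = z(0.80) = 0.8416
z(FA) = z(0.54) = 0.1004
d' = z(H) − z(FA) = 0.8416 − 0.1004 = 0.7412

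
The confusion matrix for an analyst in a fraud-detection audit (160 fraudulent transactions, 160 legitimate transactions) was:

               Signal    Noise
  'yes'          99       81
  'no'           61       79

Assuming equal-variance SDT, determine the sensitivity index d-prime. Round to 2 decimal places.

d-prime = 0.29

H = 99/160 = 0.6188
FA = 81/160 = 0.5062
Φ⁻¹(H) = Φ⁻¹(0.6188) = 0.302
Φ⁻¹(FA) = Φ⁻¹(0.5062) = 0.016
d' = z(H) − z(FA) = 0.302 − 0.016 = 0.286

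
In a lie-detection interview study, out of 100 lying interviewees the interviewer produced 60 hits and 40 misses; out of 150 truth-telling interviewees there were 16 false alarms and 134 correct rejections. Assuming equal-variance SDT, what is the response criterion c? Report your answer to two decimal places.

c = 0.50

H = 60/100 = 0.6000
FA = 16/150 = 0.1067
z(0.6000) = 0.253, z(0.1067) = -1.244
c = −½·[z(H) + z(FA)] = −0.5 × (0.253 + (-1.244)) = 0.4955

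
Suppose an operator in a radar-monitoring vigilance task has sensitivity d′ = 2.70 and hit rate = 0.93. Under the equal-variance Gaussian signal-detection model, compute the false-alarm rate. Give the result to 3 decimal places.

false-alarm rate = 0.110

z(hit rate) = z(0.93) = 1.4758
z(FA) = z(H) − d' = 1.4758 − 2.70 = -1.2242
false-alarm rate = Φ(-1.2242) = 0.1104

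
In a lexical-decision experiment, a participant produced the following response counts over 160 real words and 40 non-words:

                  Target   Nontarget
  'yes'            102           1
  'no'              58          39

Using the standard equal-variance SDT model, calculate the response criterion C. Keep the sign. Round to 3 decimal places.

H = 102/160 = 0.6375
FA = 1/40 = 0.0250
Φ⁻¹(0.6375) = 0.3518, Φ⁻¹(0.0250) = -1.9600
c = −½·[z(H) + z(FA)] = −0.5 × (0.3518 + (-1.9600)) = 0.8041

C = 0.804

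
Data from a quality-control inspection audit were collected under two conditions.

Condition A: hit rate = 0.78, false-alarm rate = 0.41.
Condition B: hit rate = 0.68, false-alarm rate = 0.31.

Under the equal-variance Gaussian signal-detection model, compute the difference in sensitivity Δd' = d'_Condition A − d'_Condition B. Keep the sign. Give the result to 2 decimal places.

Δd' = 0.04

Condition A: z(0.78) = 0.772, z(0.41) = -0.228, d' = 1.000
Condition B: z(0.68) = 0.468, z(0.31) = -0.496, d' = 0.964
Δd' = d'_Condition A − d'_Condition B = 1.000 − 0.964 = 0.036
Condition A has the higher sensitivity.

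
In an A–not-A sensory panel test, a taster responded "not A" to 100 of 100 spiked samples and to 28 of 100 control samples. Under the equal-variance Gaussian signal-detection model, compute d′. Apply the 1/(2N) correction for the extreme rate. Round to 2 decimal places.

d′ = 3.16

The hit rate is 100/100 = 1, so apply the 1/(2N) correction: H → 1 − 1/(2·100) = 0.99500.
z(H) = z(0.99500) = 2.576
z(FA) = z(0.28000) = -0.583
d' = 2.576 − (-0.583) = 3.159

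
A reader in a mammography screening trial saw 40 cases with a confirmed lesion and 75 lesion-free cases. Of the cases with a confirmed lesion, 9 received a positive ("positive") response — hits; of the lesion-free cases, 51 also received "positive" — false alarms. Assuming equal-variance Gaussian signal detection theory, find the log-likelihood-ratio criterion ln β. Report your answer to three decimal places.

ln β = -0.176

H = 9/40 = 0.2250
FA = 51/75 = 0.6800
z(H) = z(0.2250) = -0.7554
z(FA) = z(0.6800) = 0.4677
ln β = −½·[z(H)² − z(FA)²] = −0.5 × (0.5706 − 0.2187) = -0.17595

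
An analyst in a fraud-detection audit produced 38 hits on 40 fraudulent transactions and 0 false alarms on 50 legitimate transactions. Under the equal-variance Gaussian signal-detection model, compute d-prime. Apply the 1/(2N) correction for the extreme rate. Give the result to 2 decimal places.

d-prime = 3.97

The false-alarm rate is 0/50 = 0, so apply the 1/(2N) correction: FA → 1/(2·50) = 0.01000.
z(H) = z(0.95000) = 1.645
z(FA) = z(0.01000) = -2.326
d' = 1.645 − (-2.326) = 3.971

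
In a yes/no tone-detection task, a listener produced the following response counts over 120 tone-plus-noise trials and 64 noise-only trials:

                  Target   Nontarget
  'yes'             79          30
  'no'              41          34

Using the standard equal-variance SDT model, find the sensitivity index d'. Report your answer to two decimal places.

H = 79/120 = 0.6583
FA = 30/64 = 0.4688
z(H) = z(0.6583) = 0.4078
z(FA) = z(0.4688) = -0.0783
d' = z(H) − z(FA) = 0.4078 − (-0.0783) = 0.4861

d' = 0.49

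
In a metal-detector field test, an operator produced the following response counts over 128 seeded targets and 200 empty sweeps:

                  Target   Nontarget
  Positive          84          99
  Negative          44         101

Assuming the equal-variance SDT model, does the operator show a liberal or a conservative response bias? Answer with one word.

liberal

z(H) = 0.402, z(FA) = -0.013
c = −½·(z(H) + z(FA)) = -0.1945
c < 0 → liberal criterion (biased toward responding “yes”).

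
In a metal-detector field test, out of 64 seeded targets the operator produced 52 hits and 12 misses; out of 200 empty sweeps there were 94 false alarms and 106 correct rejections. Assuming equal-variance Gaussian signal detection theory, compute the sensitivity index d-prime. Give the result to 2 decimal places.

d-prime = 0.96

H = 52/64 = 0.8125
FA = 94/200 = 0.4700
Φ⁻¹(0.8125) = 0.8871, Φ⁻¹(0.4700) = -0.0753
d' = z(H) − z(FA) = 0.8871 − (-0.0753) = 0.9624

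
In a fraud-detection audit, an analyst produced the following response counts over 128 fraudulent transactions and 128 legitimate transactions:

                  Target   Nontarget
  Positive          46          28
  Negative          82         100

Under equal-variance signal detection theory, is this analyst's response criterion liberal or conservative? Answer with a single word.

conservative

z(H) = -0.360, z(FA) = -0.776
c = −½·(z(H) + z(FA)) = 0.568
c > 0 → conservative criterion (biased toward responding “no”).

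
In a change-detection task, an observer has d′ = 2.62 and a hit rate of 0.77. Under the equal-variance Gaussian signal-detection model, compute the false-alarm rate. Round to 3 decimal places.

false-alarm rate = 0.030

z(hit rate) = z(0.77) = 0.7388
z(FA) = z(H) − d' = 0.7388 − 2.62 = -1.8812
false-alarm rate = Φ(-1.8812) = 0.0300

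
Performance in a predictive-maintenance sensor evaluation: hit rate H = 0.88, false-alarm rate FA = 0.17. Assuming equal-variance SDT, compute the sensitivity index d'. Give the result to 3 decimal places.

d' = 2.129

z(H) = 1.1750
z(FA) = -0.9542
d' = z(H) − z(FA) = 1.1750 − (-0.9542) = 2.1292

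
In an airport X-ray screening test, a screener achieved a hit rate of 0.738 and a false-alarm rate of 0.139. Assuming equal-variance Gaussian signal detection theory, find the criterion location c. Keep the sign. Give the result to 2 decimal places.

Φ⁻¹(0.738) = 0.6372, Φ⁻¹(0.139) = -1.0848
c = −½·[z(H) + z(FA)] = −0.5 × (0.6372 + (-1.0848)) = 0.2238

c = 0.22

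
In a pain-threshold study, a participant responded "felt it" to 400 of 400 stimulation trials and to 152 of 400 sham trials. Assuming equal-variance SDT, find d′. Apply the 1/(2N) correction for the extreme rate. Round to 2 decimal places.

d′ = 3.33

The hit rate is 400/400 = 1, so apply the 1/(2N) correction: H → 1 − 1/(2·400) = 0.99875.
z(H) = z(0.99875) = 3.023
z(FA) = z(0.38000) = -0.305
d' = 3.023 − (-0.305) = 3.328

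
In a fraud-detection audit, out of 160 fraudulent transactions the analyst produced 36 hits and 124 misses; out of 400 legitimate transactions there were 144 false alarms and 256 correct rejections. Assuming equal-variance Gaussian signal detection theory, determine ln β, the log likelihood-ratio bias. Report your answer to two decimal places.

H = 36/160 = 0.2250
FA = 144/400 = 0.3600
z(H) = z(0.2250) = -0.755
z(FA) = z(0.3600) = -0.358
ln β = −½·[z(H)² − z(FA)²] = −0.5 × (0.570 − 0.128) = -0.221

ln β = -0.22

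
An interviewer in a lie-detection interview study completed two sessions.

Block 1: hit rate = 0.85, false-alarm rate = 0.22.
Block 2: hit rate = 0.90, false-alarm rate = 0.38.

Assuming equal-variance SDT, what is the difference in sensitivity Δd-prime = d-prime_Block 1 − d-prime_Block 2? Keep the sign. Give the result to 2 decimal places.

Block 1: z(0.85) = 1.036, z(0.22) = -0.772, d' = 1.808
Block 2: z(0.90) = 1.282, z(0.38) = -0.305, d' = 1.587
Δd' = d'_Block 1 − d'_Block 2 = 1.808 − 1.587 = 0.221
Block 1 has the higher sensitivity.

Δd-prime = 0.22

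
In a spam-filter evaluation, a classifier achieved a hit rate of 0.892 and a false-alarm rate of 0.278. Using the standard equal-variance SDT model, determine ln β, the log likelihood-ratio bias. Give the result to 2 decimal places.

Φ⁻¹(0.892) = 1.237, Φ⁻¹(0.278) = -0.589
ln β = −½·[z(H)² − z(FA)²] = −0.5 × (1.530 − 0.347) = -0.5915

ln β = -0.59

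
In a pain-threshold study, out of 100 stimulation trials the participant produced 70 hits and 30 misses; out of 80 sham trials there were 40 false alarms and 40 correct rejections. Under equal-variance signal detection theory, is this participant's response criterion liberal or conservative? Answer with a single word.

z(H) = 0.524, z(FA) = 0.000
c = −½·(z(H) + z(FA)) = -0.262
c < 0 → liberal criterion (biased toward responding “yes”).

liberal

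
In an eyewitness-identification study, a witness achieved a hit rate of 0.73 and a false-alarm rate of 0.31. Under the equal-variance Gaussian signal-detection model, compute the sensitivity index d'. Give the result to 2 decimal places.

z(H) = 0.613
z(FA) = -0.496
d' = z(H) − z(FA) = 0.613 − (-0.496) = 1.109

d' = 1.11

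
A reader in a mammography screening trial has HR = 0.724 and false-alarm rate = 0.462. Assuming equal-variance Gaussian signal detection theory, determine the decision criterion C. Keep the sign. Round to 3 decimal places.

C = -0.250

z(0.724) = 0.5948, z(0.462) = -0.0954
c = −½·[z(H) + z(FA)] = −0.5 × (0.5948 + (-0.0954)) = -0.2497
c < 0: the reader has a liberal response bias.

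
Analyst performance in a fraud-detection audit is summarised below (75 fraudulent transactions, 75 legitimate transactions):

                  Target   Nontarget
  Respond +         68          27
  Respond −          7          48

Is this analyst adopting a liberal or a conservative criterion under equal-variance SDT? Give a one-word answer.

z(H) = 1.321, z(FA) = -0.358
c = −½·(z(H) + z(FA)) = -0.4815
c < 0 → liberal criterion (biased toward responding “yes”).

liberal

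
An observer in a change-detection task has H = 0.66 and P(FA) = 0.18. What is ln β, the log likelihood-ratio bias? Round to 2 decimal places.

ln β = 0.33

Φ⁻¹(0.66) = 0.412, Φ⁻¹(0.18) = -0.915
ln β = −½·[z(H)² − z(FA)²] = −0.5 × (0.170 − 0.837) = 0.3335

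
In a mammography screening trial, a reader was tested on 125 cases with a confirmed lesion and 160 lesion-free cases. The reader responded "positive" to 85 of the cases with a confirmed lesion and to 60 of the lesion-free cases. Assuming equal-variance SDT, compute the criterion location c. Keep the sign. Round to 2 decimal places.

c = -0.07

H = 85/125 = 0.6800
FA = 60/160 = 0.3750
z(H) = 0.4677
z(FA) = -0.3186
c = −½·[z(H) + z(FA)] = −0.5 × (0.4677 + (-0.3186)) = -0.07455
c < 0: the reader has a liberal response bias.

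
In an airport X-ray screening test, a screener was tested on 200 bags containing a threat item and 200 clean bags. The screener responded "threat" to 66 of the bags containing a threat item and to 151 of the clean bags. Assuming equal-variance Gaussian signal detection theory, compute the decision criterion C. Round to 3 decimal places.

C = -0.125

H = 66/200 = 0.3300
FA = 151/200 = 0.7550
Φ⁻¹(0.3300) = -0.4399, Φ⁻¹(0.7550) = 0.6903
c = −½·[z(H) + z(FA)] = −0.5 × (-0.4399 + 0.6903) = -0.1252
c < 0: the screener has a liberal response bias.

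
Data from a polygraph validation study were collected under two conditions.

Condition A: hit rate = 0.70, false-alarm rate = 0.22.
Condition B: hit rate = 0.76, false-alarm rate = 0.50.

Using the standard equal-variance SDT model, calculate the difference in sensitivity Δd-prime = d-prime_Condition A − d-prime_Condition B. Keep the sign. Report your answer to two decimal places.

Condition A: z(0.70) = 0.524, z(0.22) = -0.772, d' = 1.296
Condition B: z(0.76) = 0.706, z(0.50) = 0.000, d' = 0.706
Δd' = d'_Condition A − d'_Condition B = 1.296 − 0.706 = 0.590
Condition A has the higher sensitivity.

Δd-prime = 0.59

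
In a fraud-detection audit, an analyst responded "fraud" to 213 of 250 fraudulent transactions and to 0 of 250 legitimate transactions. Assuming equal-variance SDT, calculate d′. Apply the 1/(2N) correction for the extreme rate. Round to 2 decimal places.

The false-alarm rate is 0/250 = 0, so apply the 1/(2N) correction: FA → 1/(2·250) = 0.00200.
z(H) = z(0.85200) = 1.045
z(FA) = z(0.00200) = -2.878
d' = 1.045 − (-2.878) = 3.923

d′ = 3.92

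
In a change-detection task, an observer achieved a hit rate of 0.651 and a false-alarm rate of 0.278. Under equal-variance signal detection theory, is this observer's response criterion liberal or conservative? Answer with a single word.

z(H) = 0.388, z(FA) = -0.589
c = −½·(z(H) + z(FA)) = 0.1005
c > 0 → conservative criterion (biased toward responding “no”).

conservative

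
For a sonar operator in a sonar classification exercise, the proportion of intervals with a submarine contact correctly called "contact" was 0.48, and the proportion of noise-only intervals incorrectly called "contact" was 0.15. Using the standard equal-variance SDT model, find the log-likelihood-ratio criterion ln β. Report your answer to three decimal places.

ln β = 0.536

z(H) = z(0.48) = -0.0502
z(FA) = z(0.15) = -1.0364
ln β = −½·[z(H)² − z(FA)²] = −0.5 × (0.0025 − 1.0741) = 0.5358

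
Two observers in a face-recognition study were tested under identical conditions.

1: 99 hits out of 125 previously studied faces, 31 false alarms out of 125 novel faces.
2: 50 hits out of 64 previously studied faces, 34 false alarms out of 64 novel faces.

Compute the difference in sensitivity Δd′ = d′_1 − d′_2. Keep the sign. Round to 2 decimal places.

1: z(0.7920) = 0.813, z(0.2480) = -0.681, d' = 1.494
2: z(0.7812) = 0.776, z(0.5312) = 0.078, d' = 0.698
Δd' = d'_1 − d'_2 = 1.494 − 0.698 = 0.796
1 has the higher sensitivity.

Δd′ = 0.80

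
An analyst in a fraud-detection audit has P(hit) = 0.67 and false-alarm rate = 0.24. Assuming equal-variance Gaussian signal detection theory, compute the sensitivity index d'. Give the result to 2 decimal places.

d' = 1.15

Φ⁻¹(0.67) = 0.4399, Φ⁻¹(0.24) = -0.7063
d' = z(H) − z(FA) = 0.4399 − (-0.7063) = 1.1462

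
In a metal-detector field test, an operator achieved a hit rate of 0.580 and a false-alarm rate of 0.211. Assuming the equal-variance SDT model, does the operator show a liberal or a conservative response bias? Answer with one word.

conservative

z(H) = 0.202, z(FA) = -0.803
c = −½·(z(H) + z(FA)) = 0.3005
c > 0 → conservative criterion (biased toward responding “no”).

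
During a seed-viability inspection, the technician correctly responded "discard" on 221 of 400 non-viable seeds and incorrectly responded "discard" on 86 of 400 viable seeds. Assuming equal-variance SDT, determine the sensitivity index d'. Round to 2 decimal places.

H = 221/400 = 0.5525
FA = 86/400 = 0.2150
Φ⁻¹(H) = 0.1320
Φ⁻¹(FA) = -0.7892
d' = z(H) − z(FA) = 0.1320 − (-0.7892) = 0.9212

d' = 0.92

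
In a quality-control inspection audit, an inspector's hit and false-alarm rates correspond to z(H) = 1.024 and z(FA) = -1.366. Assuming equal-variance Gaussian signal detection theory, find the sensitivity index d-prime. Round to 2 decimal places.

d-prime = 2.39

d' = z(H) − z(FA) = 1.024 − (-1.366) = 2.390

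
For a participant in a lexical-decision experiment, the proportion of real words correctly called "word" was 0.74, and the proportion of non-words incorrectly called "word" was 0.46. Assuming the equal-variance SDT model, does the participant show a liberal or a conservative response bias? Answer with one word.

z(H) = 0.643, z(FA) = -0.100
c = −½·(z(H) + z(FA)) = -0.2715
c < 0 → liberal criterion (biased toward responding “yes”).

liberal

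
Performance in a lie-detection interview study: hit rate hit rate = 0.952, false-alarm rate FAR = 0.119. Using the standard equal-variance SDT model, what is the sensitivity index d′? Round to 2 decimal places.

z(H) = z(0.952) = 1.6646
z(FA) = z(0.119) = -1.1800
d' = z(H) − z(FA) = 1.6646 − (-1.1800) = 2.8446

d′ = 2.84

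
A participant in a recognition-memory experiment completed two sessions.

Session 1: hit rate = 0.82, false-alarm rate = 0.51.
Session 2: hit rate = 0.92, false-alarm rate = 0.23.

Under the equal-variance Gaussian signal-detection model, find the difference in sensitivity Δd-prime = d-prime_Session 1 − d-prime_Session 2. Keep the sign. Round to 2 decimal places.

Session 1: z(0.82) = 0.915, z(0.51) = 0.025, d' = 0.890
Session 2: z(0.92) = 1.405, z(0.23) = -0.739, d' = 2.144
Δd' = d'_Session 1 − d'_Session 2 = 0.890 − 2.144 = -1.254
Session 2 has the higher sensitivity.

Δd-prime = -1.25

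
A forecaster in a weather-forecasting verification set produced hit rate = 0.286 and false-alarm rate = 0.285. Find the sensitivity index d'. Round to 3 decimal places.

d' = 0.003

z(H) = -0.5651
z(FA) = -0.5681
d' = z(H) − z(FA) = -0.5651 − (-0.5681) = 0.0030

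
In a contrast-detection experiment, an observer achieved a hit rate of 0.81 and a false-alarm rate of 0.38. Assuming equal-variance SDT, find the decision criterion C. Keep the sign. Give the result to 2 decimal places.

z(0.81) = 0.878, z(0.38) = -0.305
c = −½·[z(H) + z(FA)] = −0.5 × (0.878 + (-0.305)) = -0.2865
c < 0: the observer has a liberal response bias.

C = -0.29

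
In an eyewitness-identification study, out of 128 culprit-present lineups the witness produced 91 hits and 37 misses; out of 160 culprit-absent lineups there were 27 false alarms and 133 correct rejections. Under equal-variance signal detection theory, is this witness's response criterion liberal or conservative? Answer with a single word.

z(H) = 0.556, z(FA) = -0.959
c = −½·(z(H) + z(FA)) = 0.2015
c > 0 → conservative criterion (biased toward responding “no”).

conservative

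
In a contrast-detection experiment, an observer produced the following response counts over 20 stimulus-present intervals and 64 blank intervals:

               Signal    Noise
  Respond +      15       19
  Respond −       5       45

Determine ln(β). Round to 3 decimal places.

H = 15/20 = 0.7500
FA = 19/64 = 0.2969
z(0.7500) = 0.6745, z(0.2969) = -0.5333
ln β = −½·[z(H)² − z(FA)²] = −0.5 × (0.4550 − 0.2844) = -0.0853

ln β = -0.085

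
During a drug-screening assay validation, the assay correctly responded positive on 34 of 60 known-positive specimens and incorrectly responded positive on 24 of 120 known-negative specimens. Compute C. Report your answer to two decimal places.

H = 34/60 = 0.5667
FA = 24/120 = 0.2000
z(0.5667) = 0.1680, z(0.2000) = -0.8416
c = −½·[z(H) + z(FA)] = −0.5 × (0.1680 + (-0.8416)) = 0.3368

C = 0.34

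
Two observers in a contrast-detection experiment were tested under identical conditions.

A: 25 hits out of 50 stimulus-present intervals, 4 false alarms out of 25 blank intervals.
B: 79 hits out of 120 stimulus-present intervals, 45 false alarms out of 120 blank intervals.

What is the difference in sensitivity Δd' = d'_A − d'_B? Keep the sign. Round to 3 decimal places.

Δd' = 0.268

A: z(0.5000) = 0.0000, z(0.1600) = -0.9945, d' = 0.9945
B: z(0.6583) = 0.4078, z(0.3750) = -0.3186, d' = 0.7264
Δd' = d'_A − d'_B = 0.9945 − 0.7264 = 0.2681
A has the higher sensitivity.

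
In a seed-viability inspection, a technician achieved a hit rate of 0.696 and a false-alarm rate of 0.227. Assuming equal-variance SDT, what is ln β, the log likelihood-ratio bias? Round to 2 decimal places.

z(0.696) = 0.513, z(0.227) = -0.749
ln β = −½·[z(H)² − z(FA)²] = −0.5 × (0.263 − 0.561) = 0.149

ln β = 0.15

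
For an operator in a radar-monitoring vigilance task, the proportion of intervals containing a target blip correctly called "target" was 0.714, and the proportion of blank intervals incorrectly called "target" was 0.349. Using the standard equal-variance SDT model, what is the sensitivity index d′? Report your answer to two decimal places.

z(H) = z(0.714) = 0.565
z(FA) = z(0.349) = -0.388
d' = z(H) − z(FA) = 0.565 − (-0.388) = 0.953

d′ = 0.95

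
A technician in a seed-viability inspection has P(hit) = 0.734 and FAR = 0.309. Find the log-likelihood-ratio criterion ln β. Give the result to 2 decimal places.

z(H) = z(0.734) = 0.625
z(FA) = z(0.309) = -0.499
ln β = −½·[z(H)² − z(FA)²] = −0.5 × (0.391 − 0.249) = -0.071

ln β = -0.07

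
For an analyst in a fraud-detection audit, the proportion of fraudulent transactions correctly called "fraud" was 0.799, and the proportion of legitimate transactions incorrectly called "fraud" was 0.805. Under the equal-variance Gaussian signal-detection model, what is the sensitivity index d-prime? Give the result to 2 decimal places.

d-prime = -0.02

z(0.799) = 0.8381, z(0.805) = 0.8596
d' = z(H) − z(FA) = 0.8381 − 0.8596 = -0.0215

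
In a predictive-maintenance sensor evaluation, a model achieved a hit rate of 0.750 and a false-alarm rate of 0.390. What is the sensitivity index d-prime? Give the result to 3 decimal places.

z(H) = z(0.750) = 0.6745
z(FA) = z(0.390) = -0.2793
d' = z(H) − z(FA) = 0.6745 − (-0.2793) = 0.9538

d-prime = 0.954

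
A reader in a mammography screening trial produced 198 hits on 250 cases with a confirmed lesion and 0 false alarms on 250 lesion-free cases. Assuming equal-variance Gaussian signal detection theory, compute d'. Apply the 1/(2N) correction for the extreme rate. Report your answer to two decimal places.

d' = 3.69

The false-alarm rate is 0/250 = 0, so apply the 1/(2N) correction: FA → 1/(2·250) = 0.00200.
z(H) = z(0.79200) = 0.813
z(FA) = z(0.00200) = -2.878
d' = 0.813 − (-2.878) = 3.691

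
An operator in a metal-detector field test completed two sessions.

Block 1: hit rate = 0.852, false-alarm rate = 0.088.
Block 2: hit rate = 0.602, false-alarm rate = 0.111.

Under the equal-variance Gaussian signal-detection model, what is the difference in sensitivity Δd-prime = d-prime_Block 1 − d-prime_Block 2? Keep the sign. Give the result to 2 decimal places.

Block 1: z(0.852) = 1.045, z(0.088) = -1.353, d' = 2.398
Block 2: z(0.602) = 0.259, z(0.111) = -1.221, d' = 1.480
Δd' = d'_Block 1 − d'_Block 2 = 2.398 − 1.480 = 0.918
Block 1 has the higher sensitivity.

Δd-prime = 0.92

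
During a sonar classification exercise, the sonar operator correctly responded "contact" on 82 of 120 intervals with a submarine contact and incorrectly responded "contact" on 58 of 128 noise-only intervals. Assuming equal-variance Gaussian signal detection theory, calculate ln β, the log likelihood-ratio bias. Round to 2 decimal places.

H = 82/120 = 0.6833
FA = 58/128 = 0.4531
z(H) = z(0.6833) = 0.477
z(FA) = z(0.4531) = -0.118
ln β = −½·[z(H)² − z(FA)²] = −0.5 × (0.228 − 0.014) = -0.107

ln β = -0.11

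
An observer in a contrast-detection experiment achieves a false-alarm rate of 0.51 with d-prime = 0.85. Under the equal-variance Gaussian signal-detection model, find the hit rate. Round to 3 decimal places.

z(false-alarm rate) = z(0.51) = 0.0251
z(H) = z(FA) + d' = 0.0251 + 0.85 = 0.8751
hit rate = Φ(0.8751) = 0.8092

hit rate = 0.809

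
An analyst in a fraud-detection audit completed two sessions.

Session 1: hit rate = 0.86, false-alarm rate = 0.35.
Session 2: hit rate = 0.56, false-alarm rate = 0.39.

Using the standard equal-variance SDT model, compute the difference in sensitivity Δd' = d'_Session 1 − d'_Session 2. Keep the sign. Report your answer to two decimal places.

Session 1: z(0.86) = 1.080, z(0.35) = -0.385, d' = 1.465
Session 2: z(0.56) = 0.151, z(0.39) = -0.279, d' = 0.430
Δd' = d'_Session 1 − d'_Session 2 = 1.465 − 0.430 = 1.035
Session 1 has the higher sensitivity.

Δd' = 1.04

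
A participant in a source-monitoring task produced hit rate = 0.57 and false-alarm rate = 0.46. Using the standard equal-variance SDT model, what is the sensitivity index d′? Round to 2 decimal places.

Φ⁻¹(H) = Φ⁻¹(0.57) = 0.1764
Φ⁻¹(FA) = Φ⁻¹(0.46) = -0.1004
d' = z(H) − z(FA) = 0.1764 − (-0.1004) = 0.2768

d′ = 0.28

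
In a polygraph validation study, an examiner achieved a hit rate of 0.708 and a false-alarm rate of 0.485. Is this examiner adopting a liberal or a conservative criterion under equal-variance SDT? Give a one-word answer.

liberal

z(H) = 0.548, z(FA) = -0.038
c = −½·(z(H) + z(FA)) = -0.255
c < 0 → liberal criterion (biased toward responding “yes”).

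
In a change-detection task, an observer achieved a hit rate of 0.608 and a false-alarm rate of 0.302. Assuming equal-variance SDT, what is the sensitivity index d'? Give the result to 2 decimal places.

d' = 0.79

Φ⁻¹(H) = Φ⁻¹(0.608) = 0.274
Φ⁻¹(FA) = Φ⁻¹(0.302) = -0.519
d' = z(H) − z(FA) = 0.274 − (-0.519) = 0.793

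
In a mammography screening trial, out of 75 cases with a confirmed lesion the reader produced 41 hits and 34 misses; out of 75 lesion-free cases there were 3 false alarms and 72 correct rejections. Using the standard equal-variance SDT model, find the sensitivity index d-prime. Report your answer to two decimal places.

H = 41/75 = 0.5467
FA = 3/75 = 0.0400
z(0.5467) = 0.117, z(0.0400) = -1.751
d' = z(H) − z(FA) = 0.117 − (-1.751) = 1.868

d-prime = 1.87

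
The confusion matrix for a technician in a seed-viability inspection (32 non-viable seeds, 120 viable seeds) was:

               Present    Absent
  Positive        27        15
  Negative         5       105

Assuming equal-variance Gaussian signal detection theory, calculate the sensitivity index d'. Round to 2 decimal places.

H = 27/32 = 0.8438
FA = 15/120 = 0.1250
Φ⁻¹(0.8438) = 1.010, Φ⁻¹(0.1250) = -1.150
d' = z(H) − z(FA) = 1.010 − (-1.150) = 2.160

d' = 2.16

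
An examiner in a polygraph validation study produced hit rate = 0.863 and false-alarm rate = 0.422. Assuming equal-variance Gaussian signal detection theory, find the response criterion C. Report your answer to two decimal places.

z(H) = z(0.863) = 1.094
z(FA) = z(0.422) = -0.197
c = −½·[z(H) + z(FA)] = −0.5 × (1.094 + (-0.197)) = -0.4485

C = -0.45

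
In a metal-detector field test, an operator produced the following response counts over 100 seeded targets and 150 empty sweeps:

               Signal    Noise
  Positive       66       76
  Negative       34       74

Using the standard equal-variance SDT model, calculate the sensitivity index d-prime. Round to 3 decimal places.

H = 66/100 = 0.6600
FA = 76/150 = 0.5067
z(H) = 0.4125
z(FA) = 0.0168
d' = z(H) − z(FA) = 0.4125 − 0.0168 = 0.3957

d-prime = 0.396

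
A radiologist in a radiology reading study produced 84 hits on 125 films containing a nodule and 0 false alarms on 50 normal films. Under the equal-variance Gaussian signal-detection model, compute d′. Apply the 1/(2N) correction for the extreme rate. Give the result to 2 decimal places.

The false-alarm rate is 0/50 = 0, so apply the 1/(2N) correction: FA → 1/(2·50) = 0.01000.
z(H) = z(0.67200) = 0.445
z(FA) = z(0.01000) = -2.326
d' = 0.445 − (-2.326) = 2.771

d′ = 2.77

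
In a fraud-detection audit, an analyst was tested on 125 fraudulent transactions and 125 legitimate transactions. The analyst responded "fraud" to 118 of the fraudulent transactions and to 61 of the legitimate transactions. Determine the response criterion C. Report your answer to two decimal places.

C = -0.78

H = 118/125 = 0.9440
FA = 61/125 = 0.4880
z(0.9440) = 1.589, z(0.4880) = -0.030
c = −½·[z(H) + z(FA)] = −0.5 × (1.589 + (-0.030)) = -0.7795
c < 0: the analyst has a liberal response bias.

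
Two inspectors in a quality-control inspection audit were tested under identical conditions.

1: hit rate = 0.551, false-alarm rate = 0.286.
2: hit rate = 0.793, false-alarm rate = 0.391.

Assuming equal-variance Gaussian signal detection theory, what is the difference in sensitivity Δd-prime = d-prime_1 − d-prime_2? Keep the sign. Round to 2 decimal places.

1: z(0.551) = 0.128, z(0.286) = -0.565, d' = 0.693
2: z(0.793) = 0.817, z(0.391) = -0.277, d' = 1.094
Δd' = d'_1 − d'_2 = 0.693 − 1.094 = -0.401
2 has the higher sensitivity.

Δd-prime = -0.40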